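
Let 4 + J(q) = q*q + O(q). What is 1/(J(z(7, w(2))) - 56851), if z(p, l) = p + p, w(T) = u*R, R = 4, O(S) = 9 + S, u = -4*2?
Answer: -1/56636 ≈ -1.7657e-5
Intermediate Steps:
u = -8
w(T) = -32 (w(T) = -8*4 = -32)
z(p, l) = 2*p
J(q) = 5 + q + q² (J(q) = -4 + (q*q + (9 + q)) = -4 + (q² + (9 + q)) = -4 + (9 + q + q²) = 5 + q + q²)
1/(J(z(7, w(2))) - 56851) = 1/((5 + 2*7 + (2*7)²) - 56851) = 1/((5 + 14 + 14²) - 56851) = 1/((5 + 14 + 196) - 56851) = 1/(215 - 56851) = 1/(-56636) = -1/56636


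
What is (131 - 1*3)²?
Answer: 16384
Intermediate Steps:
(131 - 1*3)² = (131 - 3)² = 128² = 16384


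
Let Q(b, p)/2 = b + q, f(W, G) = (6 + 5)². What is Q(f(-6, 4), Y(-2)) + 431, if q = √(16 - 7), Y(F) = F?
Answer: 679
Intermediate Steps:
f(W, G) = 121 (f(W, G) = 11² = 121)
q = 3 (q = √9 = 3)
Q(b, p) = 6 + 2*b (Q(b, p) = 2*(b + 3) = 2*(3 + b) = 6 + 2*b)
Q(f(-6, 4), Y(-2)) + 431 = (6 + 2*121) + 431 = (6 + 242) + 431 = 248 + 431 = 679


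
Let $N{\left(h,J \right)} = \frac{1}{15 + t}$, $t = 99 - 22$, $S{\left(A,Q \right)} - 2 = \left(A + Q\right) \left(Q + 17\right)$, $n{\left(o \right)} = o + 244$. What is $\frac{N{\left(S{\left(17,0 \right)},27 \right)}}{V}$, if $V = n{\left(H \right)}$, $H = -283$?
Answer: $- \frac{1}{3588} \approx -0.00027871$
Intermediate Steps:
$n{\left(o \right)} = 244 + o$
$S{\left(A,Q \right)} = 2 + \left(17 + Q\right) \left(A + Q\right)$ ($S{\left(A,Q \right)} = 2 + \left(A + Q\right) \left(Q + 17\right) = 2 + \left(A + Q\right) \left(17 + Q\right) = 2 + \left(17 + Q\right) \left(A + Q\right)$)
$t = 77$
$V = -39$ ($V = 244 - 283 = -39$)
$N{\left(h,J \right)} = \frac{1}{92}$ ($N{\left(h,J \right)} = \frac{1}{15 + 77} = \frac{1}{92}$)
$\frac{N{\left(S{\left(17,0 \right)},27 \right)}}{V} = \frac{1}{92 \left(-39\right)} = \frac{1}{92} \left(- \frac{1}{39}\right) = - \frac{1}{3588}$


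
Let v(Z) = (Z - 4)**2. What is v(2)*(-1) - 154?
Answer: -158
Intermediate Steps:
v(Z) = (-4 + Z)**2
v(2)*(-1) - 154 = (-4 + 2)**2*(-1) - 154 = (-2)**2*(-1) - 154 = 4*(-1) - 154 = -4 - 154 = -158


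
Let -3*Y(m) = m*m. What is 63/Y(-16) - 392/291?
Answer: -155351/74496 ≈ -2.0854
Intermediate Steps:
Y(m) = -m**2/3 (Y(m) = -m*m/3 = -m**2/3)
63/Y(-16) - 392/291 = 63/((-1/3*(-16)**2)) - 392/291 = 63/((-1/3*256)) - 392*1/291 = 63/(-256/3) - 392/291 = 63*(-3/256) - 392/291 = -189/256 - 392/291 = -155351/74496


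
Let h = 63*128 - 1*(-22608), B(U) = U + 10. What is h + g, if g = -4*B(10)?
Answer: 30592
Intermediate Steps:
B(U) = 10 + U
g = -80 (g = -4*(10 + 10) = -4*20 = -80)
h = 30672 (h = 8064 + 22608 = 30672)
h + g = 30672 - 80 = 30592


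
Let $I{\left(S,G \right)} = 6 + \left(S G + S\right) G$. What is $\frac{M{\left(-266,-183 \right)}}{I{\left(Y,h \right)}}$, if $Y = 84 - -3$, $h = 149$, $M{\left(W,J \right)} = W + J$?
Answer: $- \frac{449}{1944456} \approx -0.00023091$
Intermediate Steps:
$M{\left(W,J \right)} = J + W$
$Y = 87$ ($Y = 84 + 3 = 87$)
$I{\left(S,G \right)} = 6 + G \left(S + G S\right)$ ($I{\left(S,G \right)} = 6 + \left(G S + S\right) G = 6 + \left(S + G S\right) G = 6 + G \left(S + G S\right)$)
$\frac{M{\left(-266,-183 \right)}}{I{\left(Y,h \right)}} = \frac{-183 - 266}{6 + 149 \cdot 87 + 87 \cdot 149^{2}} = - \frac{449}{6 + 12963 + 87 \cdot 22201} = - \frac{449}{6 + 12963 + 1931487} = - \frac{449}{1944456}$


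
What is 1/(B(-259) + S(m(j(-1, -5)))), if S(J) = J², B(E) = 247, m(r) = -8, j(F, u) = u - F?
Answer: 1/311 ≈ 0.0032154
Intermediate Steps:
1/(B(-259) + S(m(j(-1, -5)))) = 1/(247 + (-8)²) = 1/(247 + 64) = 1/311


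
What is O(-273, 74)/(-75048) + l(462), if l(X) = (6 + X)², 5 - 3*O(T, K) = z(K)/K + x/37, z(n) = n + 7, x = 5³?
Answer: 1216361173235/5553552 ≈ 2.1902e+5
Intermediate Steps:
x = 125
z(n) = 7 + n
O(T, K) = 20/37 - (7 + K)/(3*K) (O(T, K) = 5/3 - ((7 + K)/K + 125/37)/3 = 5/3 - (125/37 + (7 + K)/K)/3 = 5/3 + (-125/111 - (7 + K)/(3*K)) = 20/37 - (7 + K)/(3*K))
O(-273, 74)/(-75048) + l(462) = ((1/111)*(-259 + 23*74)/74)/(-75048) + (6 + 462)² = ((1/111)*(1/74)*(-259 + 1702))*(-1/75048) + 468² = ((1/111)*(1/74)*1443)*(-1/75048) + 219024 = (13/74)*(-1/75048) + 219024 = -13/5553552 + 219024 = 1216361173235/5553552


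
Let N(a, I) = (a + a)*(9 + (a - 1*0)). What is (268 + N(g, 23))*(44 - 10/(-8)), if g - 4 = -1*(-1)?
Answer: 18462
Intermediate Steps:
g = 5 (g = 4 - 1*(-1) = 4 + 1 = 5)
N(a, I) = 2*a*(9 + a) (N(a, I) = (2*a)*(9 + (a + 0)) = (2*a)*(9 + a) = 2*a*(9 + a))
(268 + N(g, 23))*(44 - 10/(-8)) = (268 + 2*5*(9 + 5))*(44 - 10/(-8)) = (268 + 2*5*14)*(44 - 10*(-⅛)) = (268 + 140)*(44 + 5/4) = 408*(181/4) = 18462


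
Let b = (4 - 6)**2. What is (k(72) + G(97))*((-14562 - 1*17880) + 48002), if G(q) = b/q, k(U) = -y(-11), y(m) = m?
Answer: 16664760/97 ≈ 1.7180e+5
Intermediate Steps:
k(U) = 11 (k(U) = -1*(-11) = 11)
b = 4 (b = (-2)**2 = 4)
G(q) = 4/q
(k(72) + G(97))*((-14562 - 1*17880) + 48002) = (11 + 4/97)*((-14562 - 1*17880) + 48002) = (11 + 4*(1/97))*((-14562 - 17880) + 48002) = (11 + 4/97)*(-32442 + 48002) = (1071/97)*15560 = 16664760/97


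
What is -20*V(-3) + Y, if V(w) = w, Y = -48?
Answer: 12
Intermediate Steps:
-20*V(-3) + Y = -20*(-3) - 48 = 60 - 48 = 12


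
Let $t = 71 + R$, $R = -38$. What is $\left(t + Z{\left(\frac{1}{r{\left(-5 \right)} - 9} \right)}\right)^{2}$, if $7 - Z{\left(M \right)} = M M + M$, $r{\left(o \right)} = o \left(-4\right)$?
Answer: $\frac{23309584}{14641} \approx 1592.1$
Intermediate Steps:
$r{\left(o \right)} = - 4 o$
$Z{\left(M \right)} = 7 - M - M^{2}$ ($Z{\left(M \right)} = 7 - \left(M M + M\right) = 7 - \left(M^{2} + M\right) = 7 - \left(M + M^{2}\right) = 7 - M - M^{2}$)
$t = 33$ ($t = 71 - 38 = 33$)
$\left(t + Z{\left(\frac{1}{r{\left(-5 \right)} - 9} \right)}\right)^{2} = \left(33 - \left(-7 + \left(\frac{1}{\left(-4\right) \left(-5\right) - 9}\right)^{2} + \frac{1}{\left(-4\right) \left(-5\right) - 9}\right)\right)^{2} = \left(33 - \left(-7 + \left(\frac{1}{20 - 9}\right)^{2} + \frac{1}{20 - 9}\right)\right)^{2} = \left(33 - \left(- \frac{76}{11} + \left(\frac{1}{11}\right)^{2}\right)\right)^{2} = \left(33 - - \frac{835}{121}\right)^{2} = \left(33 + \frac{835}{121}\right)^{2} = \left(\frac{4828}{121}\right)^{2} = \frac{23309584}{14641}$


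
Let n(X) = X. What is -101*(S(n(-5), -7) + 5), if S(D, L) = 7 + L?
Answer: -505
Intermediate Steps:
-101*(S(n(-5), -7) + 5) = -101*((7 - 7) + 5) = -101*(0 + 5) = -101*5 = -505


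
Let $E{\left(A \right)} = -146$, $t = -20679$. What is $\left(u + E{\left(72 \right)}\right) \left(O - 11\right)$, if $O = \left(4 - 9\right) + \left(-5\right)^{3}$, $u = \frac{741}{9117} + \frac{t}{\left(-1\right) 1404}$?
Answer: $\frac{2923170781}{158028} \approx 18498.0$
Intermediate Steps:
$u = \frac{7021141}{474084}$ ($u = \frac{741}{9117} - \frac{20679}{\left(-1\right) 1404} = 741 \cdot \frac{1}{9117} - \frac{20679}{-1404} = \frac{247}{3039} - - \frac{6893}{468} = \frac{247}{3039} + \frac{6893}{468} = \frac{7021141}{474084} \approx 14.81$)
$O = -130$ ($O = -5 - 125 = -130$)
$\left(u + E{\left(72 \right)}\right) \left(O - 11\right) = \left(\frac{7021141}{474084} - 146\right) \left(-130 - 11\right) = \left(- \frac{62195123}{474084}\right) \left(-141\right) = \frac{2923170781}{158028}$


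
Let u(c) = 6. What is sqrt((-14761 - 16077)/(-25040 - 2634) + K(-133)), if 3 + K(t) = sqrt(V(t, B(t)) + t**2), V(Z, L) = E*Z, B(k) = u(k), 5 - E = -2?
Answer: sqrt(-361035004 + 4020713949*sqrt(38))/13837 ≈ 11.295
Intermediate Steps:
E = 7 (E = 5 - 1*(-2) = 5 + 2 = 7)
B(k) = 6
V(Z, L) = 7*Z
K(t) = -3 + sqrt(t**2 + 7*t) (K(t) = -3 + sqrt(7*t + t**2) = -3 + sqrt(t**2 + 7*t))
sqrt((-14761 - 16077)/(-25040 - 2634) + K(-133)) = sqrt((-14761 - 16077)/(-25040 - 2634) + (-3 + sqrt(-133*(7 - 133)))) = sqrt(-30838/(-27674) + (-3 + sqrt(-133*(-126)))) = sqrt(-30838*(-1/27674) + (-3 + sqrt(16758))) = sqrt(15419/13837 + (-3 + 21*sqrt(38))) = sqrt(-26092/13837 + 21*sqrt(38))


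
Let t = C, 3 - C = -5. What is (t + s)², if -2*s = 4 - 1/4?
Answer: 2401/64 ≈ 37.516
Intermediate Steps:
C = 8 (C = 3 - 1*(-5) = 3 + 5 = 8)
t = 8
s = -15/8 (s = -(4 - 1/4)/2 = -(4 - 1*¼)/2 = -(4 - ¼)/2 = -½*15/4 = -15/8 ≈ -1.8750)
(t + s)² = (8 - 15/8)² = (49/8)² = 2401/64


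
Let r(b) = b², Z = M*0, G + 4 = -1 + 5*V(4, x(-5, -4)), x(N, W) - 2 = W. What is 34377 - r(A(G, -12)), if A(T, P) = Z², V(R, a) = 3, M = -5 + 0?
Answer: 34377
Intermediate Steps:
M = -5
x(N, W) = 2 + W
G = 10 (G = -4 + (-1 + 5*3) = -4 + (-1 + 15) = -4 + 14 = 10)
Z = 0 (Z = -5*0 = 0)
A(T, P) = 0 (A(T, P) = 0² = 0)
34377 - r(A(G, -12)) = 34377 - 1*0² = 34377 - 1*0 = 34377 + 0 = 34377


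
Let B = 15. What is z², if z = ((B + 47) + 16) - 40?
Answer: 1444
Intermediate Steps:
z = 38 (z = ((15 + 47) + 16) - 40 = (62 + 16) - 40 = 78 - 40 = 38)
z² = 38² = 1444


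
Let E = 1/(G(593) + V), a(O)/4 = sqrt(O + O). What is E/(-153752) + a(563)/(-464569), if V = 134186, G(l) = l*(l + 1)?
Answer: -1/74789277856 - 4*sqrt(1126)/464569 ≈ -0.00028892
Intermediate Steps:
G(l) = l*(1 + l)
a(O) = 4*sqrt(2)*sqrt(O) (a(O) = 4*sqrt(O + O) = 4*sqrt(2*O) = 4*(sqrt(2)*sqrt(O)) = 4*sqrt(2)*sqrt(O))
E = 1/486428 (E = 1/(593*(1 + 593) + 134186) = 1/(593*594 + 134186) = 1/(352242 + 134186) = 1/486428 ≈ 2.0558e-6)
E/(-153752) + a(563)/(-464569) = (1/486428)/(-153752) + (4*sqrt(2)*sqrt(563))/(-464569) = (1/486428)*(-1/153752) + (4*sqrt(1126))*(-1/464569) = -1/74789277856 - 4*sqrt(1126)/464569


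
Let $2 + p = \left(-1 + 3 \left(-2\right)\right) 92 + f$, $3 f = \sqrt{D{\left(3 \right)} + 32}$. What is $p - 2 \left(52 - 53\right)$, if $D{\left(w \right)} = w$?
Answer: $-644 + \frac{\sqrt{35}}{3} \approx -642.03$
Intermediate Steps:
$f = \frac{\sqrt{35}}{3}$ ($f = \frac{\sqrt{3 + 32}}{3} = \frac{\sqrt{35}}{3} \approx 1.972$)
$p = -646 + \frac{\sqrt{35}}{3}$ ($p = -2 + \left(\left(-1 + 3 \left(-2\right)\right) 92 + \frac{\sqrt{35}}{3}\right) = -2 + \left(\left(-1 - 6\right) 92 + \frac{\sqrt{35}}{3}\right) = -2 + \left(\left(-7\right) 92 + \frac{\sqrt{35}}{3}\right) = -2 - \left(644 - \frac{\sqrt{35}}{3}\right) = -646 + \frac{\sqrt{35}}{3} \approx -644.03$)
$p - 2 \left(52 - 53\right) = \left(-646 + \frac{\sqrt{35}}{3}\right) - 2 \left(52 - 53\right) = \left(-646 + \frac{\sqrt{35}}{3}\right) - -2 = \left(-646 + \frac{\sqrt{35}}{3}\right) + 2 = -644 + \frac{\sqrt{35}}{3}$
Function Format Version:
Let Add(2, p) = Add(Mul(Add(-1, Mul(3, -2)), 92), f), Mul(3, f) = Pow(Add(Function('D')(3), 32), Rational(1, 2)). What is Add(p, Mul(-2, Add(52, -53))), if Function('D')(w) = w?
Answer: Add(-644, Mul(Rational(1, 3), Pow(35, Rational(1, 2)))) ≈ -642.03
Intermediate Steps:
f = Mul(Rational(1, 3), Pow(35, Rational(1, 2))) (f = Mul(Rational(1, 3), Pow(Add(3, 32), Rational(1, 2))) = Mul(Rational(1, 3), Pow(35, Rational(1, 2))) ≈ 1.9720)
p = Add(-646, Mul(Rational(1, 3), Pow(35, Rational(1, 2)))) (p = Add(-2, Add(Mul(Add(-1, Mul(3, -2)), 92), Mul(Rational(1, 3), Pow(35, Rational(1, 2))))) = Add(-2, Add(Mul(Add(-1, -6), 92), Mul(Rational(1, 3), Pow(35, Rational(1, 2))))) = Add(-2, Add(Mul(-7, 92), Mul(Rational(1, 3), Pow(35, Rational(1, 2))))) = Add(-2, Add(-644, Mul(Rational(1, 3), Pow(35, Rational(1, 2))))) = Add(-646, Mul(Rational(1, 3), Pow(35, Rational(1, 2)))) ≈ -644.03)
Add(p, Mul(-2, Add(52, -53))) = Add(Add(-646, Mul(Rational(1, 3), Pow(35, Rational(1, 2)))), Mul(-2, Add(52, -53))) = Add(Add(-646, Mul(Rational(1, 3), Pow(35, Rational(1, 2)))), Mul(-2, -1)) = Add(Add(-646, Mul(Rational(1, 3), Pow(35, Rational(1, 2)))), 2) = Add(-644, Mul(Rational(1, 3), Pow(35, Rational(1, 2))))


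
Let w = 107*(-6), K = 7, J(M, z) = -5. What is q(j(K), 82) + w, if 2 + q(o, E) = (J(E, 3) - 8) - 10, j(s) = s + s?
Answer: -667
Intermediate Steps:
j(s) = 2*s
q(o, E) = -25 (q(o, E) = -2 + ((-5 - 8) - 10) = -2 + (-13 - 10) = -2 - 23 = -25)
w = -642
q(j(K), 82) + w = -25 - 642 = -667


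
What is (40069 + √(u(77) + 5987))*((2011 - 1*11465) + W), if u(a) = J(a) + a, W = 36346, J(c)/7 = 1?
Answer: 1077535548 + 26892*√6071 ≈ 1.0796e+9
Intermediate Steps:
J(c) = 7 (J(c) = 7*1 = 7)
u(a) = 7 + a
(40069 + √(u(77) + 5987))*((2011 - 1*11465) + W) = (40069 + √((7 + 77) + 5987))*((2011 - 1*11465) + 36346) = (40069 + √(84 + 5987))*((2011 - 11465) + 36346) = (40069 + √6071)*(-9454 + 36346) = (40069 + √6071)*26892 = 1077535548 + 26892*√6071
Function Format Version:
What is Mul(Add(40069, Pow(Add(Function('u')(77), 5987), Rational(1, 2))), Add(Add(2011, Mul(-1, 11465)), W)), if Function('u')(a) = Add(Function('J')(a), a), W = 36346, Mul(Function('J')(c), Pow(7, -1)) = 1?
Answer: Add(1077535548, Mul(26892, Pow(6071, Rational(1, 2)))) ≈ 1.0796e+9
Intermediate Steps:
Function('J')(c) = 7 (Function('J')(c) = Mul(7, 1) = 7)
Function('u')(a) = Add(7, a)
Mul(Add(40069, Pow(Add(Function('u')(77), 5987), Rational(1, 2))), Add(Add(2011, Mul(-1, 11465)), W)) = Mul(Add(40069, Pow(Add(Add(7, 77), 5987), Rational(1, 2))), Add(Add(2011, Mul(-1, 11465)), 36346)) = Mul(Add(40069, Pow(Add(84, 5987), Rational(1, 2))), Add(Add(2011, -11465), 36346)) = Mul(Add(40069, Pow(6071, Rational(1, 2))), Add(-9454, 36346)) = Mul(Add(40069, Pow(6071, Rational(1, 2))), 26892) = Add(1077535548, Mul(26892, Pow(6071, Rational(1, 2))))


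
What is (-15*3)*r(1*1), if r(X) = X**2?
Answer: -45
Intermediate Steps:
(-15*3)*r(1*1) = (-15*3)*(1*1)**2 = -45*1**2 = -45*1 = -45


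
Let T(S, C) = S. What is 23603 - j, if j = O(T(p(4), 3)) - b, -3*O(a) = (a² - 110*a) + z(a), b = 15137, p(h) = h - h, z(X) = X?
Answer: 38740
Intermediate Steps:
p(h) = 0
O(a) = -a²/3 + 109*a/3 (O(a) = -((a² - 110*a) + a)/3 = -(a² - 109*a)/3 = -a²/3 + 109*a/3)
j = -15137 (j = (⅓)*0*(109 - 1*0) - 1*15137 = (⅓)*0*(109 + 0) - 15137 = (⅓)*0*109 - 15137 = 0 - 15137 = -15137)
23603 - j = 23603 - 1*(-15137) = 23603 + 15137 = 38740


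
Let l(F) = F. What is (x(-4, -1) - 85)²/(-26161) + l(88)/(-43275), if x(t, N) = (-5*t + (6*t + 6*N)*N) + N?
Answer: -58386568/1132117275 ≈ -0.051573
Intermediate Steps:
x(t, N) = N - 5*t + N*(6*N + 6*t) (x(t, N) = (-5*t + (6*N + 6*t)*N) + N = (-5*t + N*(6*N + 6*t)) + N = N - 5*t + N*(6*N + 6*t))
(x(-4, -1) - 85)²/(-26161) + l(88)/(-43275) = ((-1 - 5*(-4) + 6*(-1)² + 6*(-1)*(-4)) - 85)²/(-26161) + 88/(-43275) = ((-1 + 20 + 6*1 + 24) - 85)²*(-1/26161) + 88*(-1/43275) = ((-1 + 20 + 6 + 24) - 85)²*(-1/26161) - 88/43275 = (49 - 85)²*(-1/26161) - 88/43275 = (-36)²*(-1/26161) - 88/43275 = 1296*(-1/26161) - 88/43275 = -1296/26161 - 88/43275 = -58386568/1132117275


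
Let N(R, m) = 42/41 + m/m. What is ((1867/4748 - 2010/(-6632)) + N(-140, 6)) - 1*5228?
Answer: -421627192291/80689886 ≈ -5225.3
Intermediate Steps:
N(R, m) = 83/41 (N(R, m) = 42*(1/41) + 1 = 42/41 + 1 = 83/41)
((1867/4748 - 2010/(-6632)) + N(-140, 6)) - 1*5228 = ((1867/4748 - 2010/(-6632)) + 83/41) - 1*5228 = ((1867*(1/4748) - 2010*(-1/6632)) + 83/41) - 5228 = ((1867/4748 + 1005/3316) + 83/41) - 5228 = (1370339/1968046 + 83/41) - 5228 = 219531717/80689886 - 5228 = -421627192291/80689886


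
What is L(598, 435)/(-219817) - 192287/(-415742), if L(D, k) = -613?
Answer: 42522801325/91387159214 ≈ 0.46530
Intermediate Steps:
L(598, 435)/(-219817) - 192287/(-415742) = -613/(-219817) - 192287/(-415742) = -613*(-1/219817) - 192287*(-1/415742) = 613/219817 + 192287/415742 = 42522801325/91387159214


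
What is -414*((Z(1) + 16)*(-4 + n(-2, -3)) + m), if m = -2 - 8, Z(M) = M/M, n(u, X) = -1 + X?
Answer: 60444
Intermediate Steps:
Z(M) = 1
m = -10
-414*((Z(1) + 16)*(-4 + n(-2, -3)) + m) = -414*((1 + 16)*(-4 + (-1 - 3)) - 10) = -414*(17*(-4 - 4) - 10) = -414*(17*(-8) - 10) = -414*(-136 - 10) = -414*(-146) = 60444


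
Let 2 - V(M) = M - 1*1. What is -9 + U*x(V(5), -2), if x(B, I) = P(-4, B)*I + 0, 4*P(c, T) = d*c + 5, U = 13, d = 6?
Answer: 229/2 ≈ 114.50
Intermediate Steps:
P(c, T) = 5/4 + 3*c/2 (P(c, T) = (6*c + 5)/4 = (5 + 6*c)/4 = 5/4 + 3*c/2)
V(M) = 3 - M (V(M) = 2 - (M - 1*1) = 2 - (M - 1) = 2 - (-1 + M) = 2 + (1 - M) = 3 - M)
x(B, I) = -19*I/4 (x(B, I) = (5/4 + (3/2)*(-4))*I + 0 = (5/4 - 6)*I + 0 = -19*I/4 + 0 = -19*I/4)
-9 + U*x(V(5), -2) = -9 + 13*(-19/4*(-2)) = -9 + 13*(19/2) = -9 + 247/2 = 229/2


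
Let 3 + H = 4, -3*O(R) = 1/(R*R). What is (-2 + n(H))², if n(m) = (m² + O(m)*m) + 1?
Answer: ⅑ ≈ 0.11111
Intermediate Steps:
O(R) = -1/(3*R²) (O(R) = -1/(3*R*R) = -1/(3*R²))
H = 1 (H = -3 + 4 = 1)
n(m) = 1 + m² - 1/(3*m) (n(m) = (m² + (-1/(3*m²))*m) + 1 = (m² - 1/(3*m)) + 1 = 1 + m² - 1/(3*m))
(-2 + n(H))² = (-2 + (1 + 1² - ⅓/1))² = (-2 + (1 + 1 - ⅓*1))² = (-2 + (1 + 1 - ⅓))² = (-2 + 5/3)² = (-⅓)² = ⅑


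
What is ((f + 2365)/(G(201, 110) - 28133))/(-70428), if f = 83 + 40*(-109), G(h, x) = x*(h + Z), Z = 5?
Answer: -478/96363111 ≈ -4.9604e-6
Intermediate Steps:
G(h, x) = x*(5 + h) (G(h, x) = x*(h + 5) = x*(5 + h))
f = -4277 (f = 83 - 4360 = -4277)
((f + 2365)/(G(201, 110) - 28133))/(-70428) = ((-4277 + 2365)/(110*(5 + 201) - 28133))/(-70428) = -1912/(110*206 - 28133)*(-1/70428) = -1912/(22660 - 28133)*(-1/70428) = -1912/(-5473)*(-1/70428) = -1912*(-1/5473)*(-1/70428) = (1912/5473)*(-1/70428) = -478/96363111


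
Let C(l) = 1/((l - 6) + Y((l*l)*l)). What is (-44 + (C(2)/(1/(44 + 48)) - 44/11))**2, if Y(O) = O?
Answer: 625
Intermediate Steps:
C(l) = 1/(-6 + l + l**3) (C(l) = 1/((l - 6) + (l*l)*l) = 1/((-6 + l) + l**2*l) = 1/((-6 + l) + l**3) = 1/(-6 + l + l**3))
(-44 + (C(2)/(1/(44 + 48)) - 44/11))**2 = (-44 + (1/((-6 + 2 + 2**3)*(1/(44 + 48))) - 44/11))**2 = (-44 + (1/((-6 + 2 + 8)*(1/92)) - 44*1/11))**2 = (-44 + (1/(4*(1/92)) - 4))**2 = (-44 + ((1/4)*92 - 4))**2 = (-44 + (23 - 4))**2 = (-44 + 19)**2 = (-25)**2 = 625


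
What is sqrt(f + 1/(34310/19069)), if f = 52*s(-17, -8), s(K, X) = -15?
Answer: I*sqrt(917543100610)/34310 ≈ 27.919*I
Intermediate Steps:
f = -780 (f = 52*(-15) = -780)
sqrt(f + 1/(34310/19069)) = sqrt(-780 + 1/(34310/19069)) = sqrt(-780 + 19069/34310) = sqrt(-26742731/34310) = I*sqrt(917543100610)/34310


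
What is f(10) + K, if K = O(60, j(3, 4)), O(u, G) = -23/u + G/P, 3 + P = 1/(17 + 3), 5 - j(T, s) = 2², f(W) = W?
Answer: 32843/3540 ≈ 9.2777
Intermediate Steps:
j(T, s) = 1 (j(T, s) = 5 - 1*2² = 5 - 1*4 = 5 - 4 = 1)
P = -59/20 (P = -3 + 1/(17 + 3) = -3 + 1/20 = -59/20 ≈ -2.9500)
O(u, G) = -23/u - 20*G/59 (O(u, G) = -23/u + G/(-59/20) = -23/u + G*(-20/59) = -23/u - 20*G/59)
K = -2557/3540 (K = -23/60 - 20/59*1 = -23*1/60 - 20/59 = -23/60 - 20/59 = -2557/3540 ≈ -0.72232)
f(10) + K = 10 - 2557/3540 = 32843/3540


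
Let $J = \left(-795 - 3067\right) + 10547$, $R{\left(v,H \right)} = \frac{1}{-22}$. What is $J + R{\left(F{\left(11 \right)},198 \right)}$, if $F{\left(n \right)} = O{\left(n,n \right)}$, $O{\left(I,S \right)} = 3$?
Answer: $\frac{147069}{22} \approx 6685.0$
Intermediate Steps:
$F{\left(n \right)} = 3$
$R{\left(v,H \right)} = - \frac{1}{22}$
$J = 6685$ ($J = -3862 + 10547 = 6685$)
$J + R{\left(F{\left(11 \right)},198 \right)} = 6685 - \frac{1}{22} = \frac{147069}{22}$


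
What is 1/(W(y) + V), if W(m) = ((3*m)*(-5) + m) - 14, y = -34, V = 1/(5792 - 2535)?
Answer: 3257/1504735 ≈ 0.0021645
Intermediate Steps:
V = 1/3257 ≈ 0.00030703
W(m) = -14 - 14*m (W(m) = (-15*m + m) - 14 = -14*m - 14 = -14 - 14*m)
1/(W(y) + V) = 1/((-14 - 14*(-34)) + 1/3257) = 1/((-14 + 476) + 1/3257) = 1/(462 + 1/3257) = 1/(1504735/3257) = 3257/1504735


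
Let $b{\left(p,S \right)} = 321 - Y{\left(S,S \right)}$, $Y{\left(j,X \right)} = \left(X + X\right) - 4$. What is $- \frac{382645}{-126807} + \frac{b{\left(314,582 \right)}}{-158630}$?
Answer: $\frac{60805367423}{20115394410} \approx 3.0228$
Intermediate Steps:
$Y{\left(j,X \right)} = -4 + 2 X$ ($Y{\left(j,X \right)} = 2 X - 4 = -4 + 2 X$)
$b{\left(p,S \right)} = 325 - 2 S$ ($b{\left(p,S \right)} = 321 - \left(-4 + 2 S\right) = 325 - 2 S$)
$- \frac{382645}{-126807} + \frac{b{\left(314,582 \right)}}{-158630} = - \frac{382645}{-126807} + \frac{325 - 1164}{-158630} = \left(-382645\right) \left(- \frac{1}{126807}\right) + \left(325 - 1164\right) \left(- \frac{1}{158630}\right) = \frac{382645}{126807} - - \frac{839}{158630} = \frac{382645}{126807} + \frac{839}{158630} = \frac{60805367423}{20115394410}$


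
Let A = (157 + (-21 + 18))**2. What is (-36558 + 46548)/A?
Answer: 4995/11858 ≈ 0.42123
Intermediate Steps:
A = 23716 (A = (157 - 3)**2 = 154**2 = 23716)
(-36558 + 46548)/A = (-36558 + 46548)/23716 = 9990*(1/23716) = 4995/11858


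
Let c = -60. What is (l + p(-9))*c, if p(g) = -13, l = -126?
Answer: 8340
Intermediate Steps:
(l + p(-9))*c = (-126 - 13)*(-60) = -139*(-60) = 8340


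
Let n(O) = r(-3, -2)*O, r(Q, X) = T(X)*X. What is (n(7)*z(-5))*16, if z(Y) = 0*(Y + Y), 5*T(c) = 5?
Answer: 0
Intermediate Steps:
T(c) = 1 (T(c) = (⅕)*5 = 1)
z(Y) = 0 (z(Y) = 0*(2*Y) = 0)
r(Q, X) = X (r(Q, X) = 1*X = X)
n(O) = -2*O
(n(7)*z(-5))*16 = (-2*7*0)*16 = -14*0*16 = 0*16 = 0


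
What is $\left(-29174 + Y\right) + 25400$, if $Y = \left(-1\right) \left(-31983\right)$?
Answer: $28209$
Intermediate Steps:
$Y = 31983$
$\left(-29174 + Y\right) + 25400 = \left(-29174 + 31983\right) + 25400 = 2809 + 25400 = 28209$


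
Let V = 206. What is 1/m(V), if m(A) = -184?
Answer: -1/184 ≈ -0.0054348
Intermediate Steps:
1/m(V) = 1/(-184) = -1/184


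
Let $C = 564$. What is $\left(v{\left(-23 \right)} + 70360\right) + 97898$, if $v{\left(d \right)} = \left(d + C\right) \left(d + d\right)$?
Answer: $143372$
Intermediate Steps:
$v{\left(d \right)} = 2 d \left(564 + d\right)$ ($v{\left(d \right)} = \left(d + 564\right) \left(d + d\right) = \left(564 + d\right) 2 d = 2 d \left(564 + d\right)$)
$\left(v{\left(-23 \right)} + 70360\right) + 97898 = \left(2 \left(-23\right) \left(564 - 23\right) + 70360\right) + 97898 = \left(2 \left(-23\right) 541 + 70360\right) + 97898 = \left(-24886 + 70360\right) + 97898 = 45474 + 97898 = 143372$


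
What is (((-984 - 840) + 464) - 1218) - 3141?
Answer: -5719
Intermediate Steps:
(((-984 - 840) + 464) - 1218) - 3141 = ((-1824 + 464) - 1218) - 3141 = (-1360 - 1218) - 3141 = -2578 - 3141 = -5719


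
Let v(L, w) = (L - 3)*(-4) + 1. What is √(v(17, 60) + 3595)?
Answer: 2*√885 ≈ 59.498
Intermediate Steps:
v(L, w) = 13 - 4*L (v(L, w) = (-3 + L)*(-4) + 1 = (12 - 4*L) + 1 = 13 - 4*L)
√(v(17, 60) + 3595) = √((13 - 4*17) + 3595) = √((13 - 68) + 3595) = √(-55 + 3595) = √3540 = 2*√885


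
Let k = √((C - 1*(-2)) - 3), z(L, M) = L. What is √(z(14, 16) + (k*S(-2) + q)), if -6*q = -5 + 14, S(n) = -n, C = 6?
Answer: √(50 + 8*√5)/2 ≈ 4.1197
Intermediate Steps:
q = -3/2 (q = -(-5 + 14)/6 = -⅙*9 = -3/2 ≈ -1.5000)
k = √5 (k = √((6 - 1*(-2)) - 3) = √((6 + 2) - 3) = √(8 - 3) = √5 ≈ 2.2361)
√(z(14, 16) + (k*S(-2) + q)) = √(14 + (√5*(-1*(-2)) - 3/2)) = √(14 + (√5*2 - 3/2)) = √(14 + (2*√5 - 3/2)) = √(14 + (-3/2 + 2*√5)) = √(25/2 + 2*√5)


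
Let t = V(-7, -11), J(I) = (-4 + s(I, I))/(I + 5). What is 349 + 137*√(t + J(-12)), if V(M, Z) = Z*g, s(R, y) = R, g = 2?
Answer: 349 + 137*I*√966/7 ≈ 349.0 + 608.29*I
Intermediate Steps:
V(M, Z) = 2*Z (V(M, Z) = Z*2 = 2*Z)
J(I) = (-4 + I)/(5 + I) (J(I) = (-4 + I)/(I + 5) = (-4 + I)/(5 + I))
t = -22 (t = 2*(-11) = -22)
349 + 137*√(t + J(-12)) = 349 + 137*√(-22 + (-4 - 12)/(5 - 12)) = 349 + 137*√(-22 - 16/(-7)) = 349 + 137*√(-22 - ⅐*(-16)) = 349 + 137*√(-22 + 16/7) = 349 + 137*√(-138/7) = 349 + 137*(I*√966/7) = 349 + 137*I*√966/7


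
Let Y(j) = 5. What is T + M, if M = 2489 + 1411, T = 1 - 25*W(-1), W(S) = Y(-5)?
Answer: 3776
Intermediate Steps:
W(S) = 5
T = -124 (T = 1 - 25*5 = 1 - 125 = -124)
M = 3900
T + M = -124 + 3900 = 3776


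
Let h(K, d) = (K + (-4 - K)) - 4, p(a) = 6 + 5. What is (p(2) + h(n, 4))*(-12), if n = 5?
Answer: -36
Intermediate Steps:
p(a) = 11
h(K, d) = -8 (h(K, d) = -4 - 4 = -8)
(p(2) + h(n, 4))*(-12) = (11 - 8)*(-12) = 3*(-12) = -36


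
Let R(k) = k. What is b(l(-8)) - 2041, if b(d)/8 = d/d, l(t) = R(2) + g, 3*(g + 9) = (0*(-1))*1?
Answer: -2033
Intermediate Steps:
g = -9 (g = -9 + ((0*(-1))*1)/3 = -9 + (0*1)/3 = -9 + (⅓)*0 = -9 + 0 = -9)
l(t) = -7 (l(t) = 2 - 9 = -7)
b(d) = 8 (b(d) = 8*(d/d) = 8*1 = 8)
b(l(-8)) - 2041 = 8 - 2041 = -2033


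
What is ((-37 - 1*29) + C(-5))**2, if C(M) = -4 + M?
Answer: 5625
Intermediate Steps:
((-37 - 1*29) + C(-5))**2 = ((-37 - 1*29) + (-4 - 5))**2 = ((-37 - 29) - 9)**2 = (-66 - 9)**2 = (-75)**2 = 5625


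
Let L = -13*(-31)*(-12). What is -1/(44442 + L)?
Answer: -1/39606 ≈ -2.5249e-5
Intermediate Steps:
L = -4836 (L = 403*(-12) = -4836)
-1/(44442 + L) = -1/(44442 - 4836) = -1/39606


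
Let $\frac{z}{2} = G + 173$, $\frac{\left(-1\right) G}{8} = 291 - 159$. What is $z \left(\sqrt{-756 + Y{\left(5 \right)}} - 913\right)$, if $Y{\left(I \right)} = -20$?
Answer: $1612358 - 3532 i \sqrt{194} \approx 1.6124 \cdot 10^{6} - 49195.0 i$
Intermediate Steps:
$G = -1056$ ($G = - 8 \left(291 - 159\right) = \left(-8\right) 132 = -1056$)
$z = -1766$ ($z = 2 \left(-1056 + 173\right) = 2 \left(-883\right) = -1766$)
$z \left(\sqrt{-756 + Y{\left(5 \right)}} - 913\right) = - 1766 \left(\sqrt{-756 - 20} - 913\right) = - 1766 \left(\sqrt{-776} - 913\right) = - 1766 \left(2 i \sqrt{194} - 913\right) = - 1766 \left(-913 + 2 i \sqrt{194}\right) = 1612358 - 3532 i \sqrt{194}$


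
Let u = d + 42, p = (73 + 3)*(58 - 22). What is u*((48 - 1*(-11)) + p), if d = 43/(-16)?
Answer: 1758055/16 ≈ 1.0988e+5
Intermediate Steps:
d = -43/16 (d = 43*(-1/16) = -43/16 ≈ -2.6875)
p = 2736 (p = 76*36 = 2736)
u = 629/16 (u = -43/16 + 42 = 629/16 ≈ 39.313)
u*((48 - 1*(-11)) + p) = 629*((48 - 1*(-11)) + 2736)/16 = 629*((48 + 11) + 2736)/16 = 629*(59 + 2736)/16 = (629/16)*2795 = 1758055/16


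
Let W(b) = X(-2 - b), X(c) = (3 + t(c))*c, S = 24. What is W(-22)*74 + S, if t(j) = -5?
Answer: -2936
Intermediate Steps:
X(c) = -2*c (X(c) = (3 - 5)*c = -2*c)
W(b) = 4 + 2*b (W(b) = -2*(-2 - b) = 4 + 2*b)
W(-22)*74 + S = (4 + 2*(-22))*74 + 24 = (4 - 44)*74 + 24 = -40*74 + 24 = -2960 + 24 = -2936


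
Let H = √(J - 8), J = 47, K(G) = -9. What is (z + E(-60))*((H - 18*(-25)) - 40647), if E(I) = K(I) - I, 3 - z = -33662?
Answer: -1355282052 + 33716*√39 ≈ -1.3551e+9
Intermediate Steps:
z = 33665 (z = 3 - 1*(-33662) = 3 + 33662 = 33665)
E(I) = -9 - I
H = √39 (H = √(47 - 8) = √39 ≈ 6.2450)
(z + E(-60))*((H - 18*(-25)) - 40647) = (33665 + (-9 - 1*(-60)))*((√39 - 18*(-25)) - 40647) = (33665 + (-9 + 60))*((√39 + 450) - 40647) = (33665 + 51)*((450 + √39) - 40647) = 33716*(-40197 + √39) = -1355282052 + 33716*√39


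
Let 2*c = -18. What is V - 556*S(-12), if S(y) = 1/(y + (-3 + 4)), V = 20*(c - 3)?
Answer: -2084/11 ≈ -189.45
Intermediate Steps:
c = -9 (c = (½)*(-18) = -9)
V = -240 (V = 20*(-9 - 3) = 20*(-12) = -240)
S(y) = 1/(1 + y) (S(y) = 1/(y + 1) = 1/(1 + y))
V - 556*S(-12) = -240 - 556/(1 - 12) = -240 - 556/(-11) = -240 - 556*(-1/11) = -240 + 556/11 = -2084/11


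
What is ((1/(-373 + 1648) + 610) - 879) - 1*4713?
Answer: -6352049/1275 ≈ -4982.0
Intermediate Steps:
((1/(-373 + 1648) + 610) - 879) - 1*4713 = ((1/1275 + 610) - 879) - 4713 = (777751/1275 - 879) - 4713 = -342974/1275 - 4713 = -6352049/1275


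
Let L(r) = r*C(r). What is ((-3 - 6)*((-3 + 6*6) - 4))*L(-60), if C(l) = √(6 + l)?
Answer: 46980*I*√6 ≈ 1.1508e+5*I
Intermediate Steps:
L(r) = r*√(6 + r)
((-3 - 6)*((-3 + 6*6) - 4))*L(-60) = ((-3 - 6)*((-3 + 6*6) - 4))*(-60*√(6 - 60)) = (-9*((-3 + 36) - 4))*(-180*I*√6) = (-9*(33 - 4))*(-180*I*√6) = (-9*29)*(-180*I*√6) = -(-46980)*I*√6 = 46980*I*√6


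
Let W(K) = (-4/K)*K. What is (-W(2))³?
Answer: 64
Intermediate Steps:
W(K) = -4
(-W(2))³ = (-1*(-4))³ = 4³ = 64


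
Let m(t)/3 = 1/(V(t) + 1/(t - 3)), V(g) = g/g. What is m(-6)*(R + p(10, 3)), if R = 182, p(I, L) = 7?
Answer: 5103/8 ≈ 637.88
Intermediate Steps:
V(g) = 1
m(t) = 3/(1 + 1/(-3 + t)) (m(t) = 3/(1 + 1/(t - 3)) = 3/(1 + 1/(-3 + t)))
m(-6)*(R + p(10, 3)) = (3*(-3 - 6)/(-2 - 6))*(182 + 7) = (3*(-9)/(-8))*189 = (3*(-1/8)*(-9))*189 = (27/8)*189 = 5103/8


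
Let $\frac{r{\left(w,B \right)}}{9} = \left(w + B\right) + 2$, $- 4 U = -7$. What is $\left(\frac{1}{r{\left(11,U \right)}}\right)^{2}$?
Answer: $\frac{16}{281961} \approx 5.6745 \cdot 10^{-5}$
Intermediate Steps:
$U = \frac{7}{4}$ ($U = \left(- \frac{1}{4}\right) \left(-7\right) = \frac{7}{4} \approx 1.75$)
$r{\left(w,B \right)} = 18 + 9 B + 9 w$ ($r{\left(w,B \right)} = 9 \left(\left(w + B\right) + 2\right) = 9 \left(\left(B + w\right) + 2\right) = 9 \left(2 + B + w\right) = 18 + 9 B + 9 w$)
$\left(\frac{1}{r{\left(11,U \right)}}\right)^{2} = \left(\frac{1}{18 + 9 \cdot \frac{7}{4} + 9 \cdot 11}\right)^{2} = \left(\frac{1}{18 + \frac{63}{4} + 99}\right)^{2} = \left(\frac{1}{\frac{531}{4}}\right)^{2} = \left(\frac{4}{531}\right)^{2} = \frac{16}{281961}$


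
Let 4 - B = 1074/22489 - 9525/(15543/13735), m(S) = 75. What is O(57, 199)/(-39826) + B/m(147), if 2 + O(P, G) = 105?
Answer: 39075370101816517/348025999607550 ≈ 112.28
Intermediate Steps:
O(P, G) = 103 (O(P, G) = -2 + 105 = 103)
B = 981174865267/116515509 (B = 4 - (1074/22489 - 9525/(15543/13735)) = 4 - (1074*(1/22489) - 9525/(15543*(1/13735))) = 4 - (1074/22489 - 9525/15543/13735) = 4 - (1074/22489 - 9525*13735/15543) = 4 - (1074/22489 - 43608625/5181) = 4 - 1*(-980708803231/116515509) = 4 + 980708803231/116515509 = 981174865267/116515509 ≈ 8421.0)
O(57, 199)/(-39826) + B/m(147) = 103/(-39826) + (981174865267/116515509)/75 = 103*(-1/39826) + (981174865267/116515509)*(1/75) = -103/39826 + 981174865267/8738663175 = 39075370101816517/348025999607550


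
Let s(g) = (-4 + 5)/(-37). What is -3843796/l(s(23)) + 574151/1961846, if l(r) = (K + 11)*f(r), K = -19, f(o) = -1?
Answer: -471308200888/980923 ≈ -4.8047e+5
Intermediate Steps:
s(g) = -1/37 (s(g) = 1*(-1/37) = -1/37)
l(r) = 8 (l(r) = (-19 + 11)*(-1) = -8*(-1) = 8)
-3843796/l(s(23)) + 574151/1961846 = -3843796/8 + 574151/1961846 = -3843796*⅛ + 574151*(1/1961846) = -960949/2 + 574151/1961846 = -471308200888/980923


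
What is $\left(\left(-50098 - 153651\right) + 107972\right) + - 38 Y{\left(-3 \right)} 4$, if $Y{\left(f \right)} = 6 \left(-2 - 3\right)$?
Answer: $-91217$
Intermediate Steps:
$Y{\left(f \right)} = -30$ ($Y{\left(f \right)} = 6 \left(-5\right) = -30$)
$\left(\left(-50098 - 153651\right) + 107972\right) + - 38 Y{\left(-3 \right)} 4 = \left(\left(-50098 - 153651\right) + 107972\right) + \left(-38\right) \left(-30\right) 4 = \left(-203749 + 107972\right) + 1140 \cdot 4 = -95777 + 4560 = -91217$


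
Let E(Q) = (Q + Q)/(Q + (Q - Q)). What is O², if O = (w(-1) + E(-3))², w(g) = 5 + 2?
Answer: 6561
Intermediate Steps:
w(g) = 7
E(Q) = 2 (E(Q) = (2*Q)/(Q + 0) = (2*Q)/Q = 2)
O = 81 (O = (7 + 2)² = 9² = 81)
O² = 81² = 6561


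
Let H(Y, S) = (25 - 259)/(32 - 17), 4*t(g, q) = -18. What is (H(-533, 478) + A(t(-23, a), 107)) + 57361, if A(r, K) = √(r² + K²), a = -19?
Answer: 286727/5 + √45877/2 ≈ 57453.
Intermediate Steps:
t(g, q) = -9/2 (t(g, q) = (¼)*(-18) = -9/2)
H(Y, S) = -78/5 (H(Y, S) = -234/15 = -234*1/15 = -78/5)
A(r, K) = √(K² + r²)
(H(-533, 478) + A(t(-23, a), 107)) + 57361 = (-78/5 + √(107² + (-9/2)²)) + 57361 = (-78/5 + √(11449 + 81/4)) + 57361 = (-78/5 + √(45877/4)) + 57361 = (-78/5 + √45877/2) + 57361 = 286727/5 + √45877/2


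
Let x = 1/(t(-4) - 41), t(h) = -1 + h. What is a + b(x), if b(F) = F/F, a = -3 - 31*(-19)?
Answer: 587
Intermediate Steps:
a = 586 (a = -3 + 589 = 586)
x = -1/46 (x = 1/((-1 - 4) - 41) = 1/(-5 - 41) = 1/(-46) = -1/46 ≈ -0.021739)
b(F) = 1
a + b(x) = 586 + 1 = 587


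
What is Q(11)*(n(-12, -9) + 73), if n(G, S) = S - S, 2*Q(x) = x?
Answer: 803/2 ≈ 401.50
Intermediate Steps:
Q(x) = x/2
n(G, S) = 0
Q(11)*(n(-12, -9) + 73) = ((1/2)*11)*(0 + 73) = (11/2)*73 = 803/2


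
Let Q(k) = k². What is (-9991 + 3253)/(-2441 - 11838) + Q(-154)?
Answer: 338647502/14279 ≈ 23716.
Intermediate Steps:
(-9991 + 3253)/(-2441 - 11838) + Q(-154) = (-9991 + 3253)/(-2441 - 11838) + (-154)² = -6738/(-14279) + 23716 = -6738*(-1/14279) + 23716 = 6738/14279 + 23716 = 338647502/14279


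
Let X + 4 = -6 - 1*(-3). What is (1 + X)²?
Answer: 36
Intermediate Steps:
X = -7 (X = -4 + (-6 - 1*(-3)) = -4 + (-6 + 3) = -4 - 3 = -7)
(1 + X)² = (1 - 7)² = (-6)² = 36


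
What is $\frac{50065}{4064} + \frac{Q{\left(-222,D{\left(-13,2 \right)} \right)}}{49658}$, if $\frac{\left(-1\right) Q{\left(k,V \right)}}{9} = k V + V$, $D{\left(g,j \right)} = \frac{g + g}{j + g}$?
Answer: $\frac{13778785583}{1109955616} \approx 12.414$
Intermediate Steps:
$D{\left(g,j \right)} = \frac{2 g}{g + j}$
$Q{\left(k,V \right)} = - 9 V - 9 V k$ ($Q{\left(k,V \right)} = - 9 \left(k V + V\right) = - 9 \left(V k + V\right) = - 9 \left(V + V k\right) = - 9 V - 9 V k$)
$\frac{50065}{4064} + \frac{Q{\left(-222,D{\left(-13,2 \right)} \right)}}{49658} = \frac{50065}{4064} + \frac{\left(-9\right) 2 \left(-13\right) \frac{1}{-13 + 2} \left(1 - 222\right)}{49658} = 50065 \cdot \frac{1}{4064} + \left(-9\right) 2 \left(-13\right) \frac{1}{-11} \left(-221\right) \frac{1}{49658} = \frac{50065}{4064} + \left(-9\right) 2 \left(-13\right) \left(- \frac{1}{11}\right) \left(-221\right) \frac{1}{49658} = \frac{50065}{4064} + \left(-9\right) \frac{26}{11} \left(-221\right) \frac{1}{49658} = \frac{50065}{4064} + \frac{51714}{11} \cdot \frac{1}{49658} = \frac{50065}{4064} + \frac{25857}{273119} = \frac{13778785583}{1109955616}$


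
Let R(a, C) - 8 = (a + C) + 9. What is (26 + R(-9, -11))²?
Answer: 529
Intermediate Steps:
R(a, C) = 17 + C + a (R(a, C) = 8 + ((a + C) + 9) = 8 + ((C + a) + 9) = 8 + (9 + C + a) = 17 + C + a)
(26 + R(-9, -11))² = (26 + (17 - 11 - 9))² = (26 - 3)² = 23² = 529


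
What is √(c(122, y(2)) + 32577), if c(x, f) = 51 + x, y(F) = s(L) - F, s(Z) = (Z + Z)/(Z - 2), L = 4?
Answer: 5*√1310 ≈ 180.97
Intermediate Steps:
s(Z) = 2*Z/(-2 + Z) (s(Z) = (2*Z)/(-2 + Z) = 2*Z/(-2 + Z))
y(F) = 4 - F (y(F) = 2*4/(-2 + 4) - F = 2*4/2 - F = 2*4*(½) - F = 4 - F)
√(c(122, y(2)) + 32577) = √((51 + 122) + 32577) = √(173 + 32577) = √32750 = 5*√1310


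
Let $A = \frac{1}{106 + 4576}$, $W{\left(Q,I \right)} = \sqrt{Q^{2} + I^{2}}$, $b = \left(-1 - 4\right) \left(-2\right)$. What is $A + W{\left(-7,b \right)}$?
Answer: $\frac{1}{4682} + \sqrt{149} \approx 12.207$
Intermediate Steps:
$b = 10$ ($b = \left(-5\right) \left(-2\right) = 10$)
$W{\left(Q,I \right)} = \sqrt{I^{2} + Q^{2}}$
$A = \frac{1}{4682} \approx 0.00021358$
$A + W{\left(-7,b \right)} = \frac{1}{4682} + \sqrt{10^{2} + \left(-7\right)^{2}} = \frac{1}{4682} + \sqrt{100 + 49} = \frac{1}{4682} + \sqrt{149}$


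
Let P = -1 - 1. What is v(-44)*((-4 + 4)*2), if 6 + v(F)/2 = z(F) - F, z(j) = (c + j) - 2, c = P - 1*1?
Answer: 0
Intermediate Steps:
P = -2
c = -3 (c = -2 - 1*1 = -2 - 1 = -3)
z(j) = -5 + j (z(j) = (-3 + j) - 2 = -5 + j)
v(F) = -22 (v(F) = -12 + 2*((-5 + F) - F) = -12 + 2*(-5) = -12 - 10 = -22)
v(-44)*((-4 + 4)*2) = -22*(-4 + 4)*2 = -0*2 = -22*0 = 0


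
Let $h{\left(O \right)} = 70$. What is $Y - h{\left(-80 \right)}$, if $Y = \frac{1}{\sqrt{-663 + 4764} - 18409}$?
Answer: $- \frac{23722121009}{338887180} - \frac{\sqrt{4101}}{338887180} \approx -70.0$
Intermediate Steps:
$Y = \frac{1}{-18409 + \sqrt{4101}}$ ($Y = \frac{1}{\sqrt{4101} - 18409} = \frac{1}{-18409 + \sqrt{4101}} \approx -5.4511 \cdot 10^{-5}$)
$Y - h{\left(-80 \right)} = \left(- \frac{18409}{338887180} - \frac{\sqrt{4101}}{338887180}\right) - 70 = - \frac{23722121009}{338887180} - \frac{\sqrt{4101}}{338887180}$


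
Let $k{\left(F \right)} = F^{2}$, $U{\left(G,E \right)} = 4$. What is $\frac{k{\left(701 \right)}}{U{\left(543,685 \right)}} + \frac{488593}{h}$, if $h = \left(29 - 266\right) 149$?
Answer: $\frac{17350889141}{141252} \approx 1.2284 \cdot 10^{5}$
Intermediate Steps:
$h = -35313$ ($h = \left(-237\right) 149 = -35313$)
$\frac{k{\left(701 \right)}}{U{\left(543,685 \right)}} + \frac{488593}{h} = \frac{701^{2}}{4} + \frac{488593}{-35313} = 491401 \cdot \frac{1}{4} + 488593 \left(- \frac{1}{35313}\right) = \frac{491401}{4} - \frac{488593}{35313} = \frac{17350889141}{141252}$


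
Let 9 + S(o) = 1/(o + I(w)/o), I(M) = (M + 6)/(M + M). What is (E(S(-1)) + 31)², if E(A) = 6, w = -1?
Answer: 1369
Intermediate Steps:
I(M) = (6 + M)/(2*M) (I(M) = (6 + M)/((2*M)) = (6 + M)*(1/(2*M)) = (6 + M)/(2*M))
S(o) = -9 + 1/(o - 5/(2*o)) (S(o) = -9 + 1/(o + ((½)*(6 - 1)/(-1))/o) = -9 + 1/(o + ((½)*(-1)*5)/o) = -9 + 1/(o - 5/(2*o)))
(E(S(-1)) + 31)² = (6 + 31)² = 37² = 1369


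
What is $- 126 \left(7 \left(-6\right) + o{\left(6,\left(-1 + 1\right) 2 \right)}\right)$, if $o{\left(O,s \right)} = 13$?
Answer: $3654$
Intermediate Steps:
$- 126 \left(7 \left(-6\right) + o{\left(6,\left(-1 + 1\right) 2 \right)}\right) = - 126 \left(7 \left(-6\right) + 13\right) = - 126 \left(-42 + 13\right) = \left(-126\right) \left(-29\right) = 3654$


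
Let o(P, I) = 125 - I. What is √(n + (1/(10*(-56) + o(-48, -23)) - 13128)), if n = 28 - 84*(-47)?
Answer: 25*I*√621399/206 ≈ 95.666*I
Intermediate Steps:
n = 3976 (n = 28 + 3948 = 3976)
√(n + (1/(10*(-56) + o(-48, -23)) - 13128)) = √(3976 + (1/(10*(-56) + (125 - 1*(-23))) - 13128)) = √(3976 + (1/(-560 + (125 + 23)) - 13128)) = √(3976 + (1/(-560 + 148) - 13128)) = √(3976 + (1/(-412) - 13128)) = √(3976 + (-1/412 - 13128)) = √(3976 - 5408737/412) = √(-3770625/412) = 25*I*√621399/206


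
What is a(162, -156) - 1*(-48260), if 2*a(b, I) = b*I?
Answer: 35624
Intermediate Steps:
a(b, I) = I*b/2 (a(b, I) = (b*I)/2 = (I*b)/2 = I*b/2)
a(162, -156) - 1*(-48260) = (1/2)*(-156)*162 - 1*(-48260) = -12636 + 48260 = 35624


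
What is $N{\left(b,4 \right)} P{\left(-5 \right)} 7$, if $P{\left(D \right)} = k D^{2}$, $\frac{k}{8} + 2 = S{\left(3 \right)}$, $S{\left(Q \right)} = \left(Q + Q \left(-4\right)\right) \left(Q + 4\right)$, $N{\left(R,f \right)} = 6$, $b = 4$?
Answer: $-546000$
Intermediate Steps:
$S{\left(Q \right)} = - 3 Q \left(4 + Q\right)$ ($S{\left(Q \right)} = \left(Q - 4 Q\right) \left(4 + Q\right) = - 3 Q \left(4 + Q\right)$)
$k = -520$ ($k = -16 + 8 \left(\left(-3\right) 3 \left(4 + 3\right)\right) = -16 + 8 \left(\left(-3\right) 3 \cdot 7\right) = -16 + 8 \left(-63\right) = -16 - 504 = -520$)
$P{\left(D \right)} = - 520 D^{2}$
$N{\left(b,4 \right)} P{\left(-5 \right)} 7 = 6 \left(- 520 \left(-5\right)^{2}\right) 7 = 6 \left(\left(-520\right) 25\right) 7 = 6 \left(-13000\right) 7 = \left(-78000\right) 7 = -546000$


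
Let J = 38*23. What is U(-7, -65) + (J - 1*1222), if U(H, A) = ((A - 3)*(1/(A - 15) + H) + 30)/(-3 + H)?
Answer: -79737/200 ≈ -398.69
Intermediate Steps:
J = 874
U(H, A) = (30 + (-3 + A)*(H + 1/(-15 + A)))/(-3 + H) (U(H, A) = ((-3 + A)*(1/(-15 + A) + H) + 30)/(-3 + H) = ((-3 + A)*(H + 1/(-15 + A)) + 30)/(-3 + H) = (30 + (-3 + A)*(H + 1/(-15 + A)))/(-3 + H))
U(-7, -65) + (J - 1*1222) = (-453 + 31*(-65) + 45*(-7) - 7*(-65)**2 - 18*(-65)*(-7))/(45 - 15*(-7) - 3*(-65) - 65*(-7)) + (874 - 1*1222) = (-453 - 2015 - 315 - 7*4225 - 8190)/(45 + 105 + 195 + 455) + (874 - 1222) = (-453 - 2015 - 315 - 29575 - 8190)/800 - 348 = (1/800)*(-40548) - 348 = -10137/200 - 348 = -79737/200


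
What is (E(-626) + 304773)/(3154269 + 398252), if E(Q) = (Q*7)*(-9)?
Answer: 49173/507503 ≈ 0.096892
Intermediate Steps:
E(Q) = -63*Q (E(Q) = (7*Q)*(-9) = -63*Q)
(E(-626) + 304773)/(3154269 + 398252) = (-63*(-626) + 304773)/(3154269 + 398252) = (39438 + 304773)/3552521 = 344211*(1/3552521) = 49173/507503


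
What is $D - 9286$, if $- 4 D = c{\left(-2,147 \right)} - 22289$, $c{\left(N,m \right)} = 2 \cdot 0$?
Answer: $- \frac{14855}{4} \approx -3713.8$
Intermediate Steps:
$c{\left(N,m \right)} = 0$
$D = \frac{22289}{4}$ ($D = - \frac{0 - 22289}{4} = \left(- \frac{1}{4}\right) \left(-22289\right) = \frac{22289}{4} \approx 5572.3$)
$D - 9286 = \frac{22289}{4} - 9286 = - \frac{14855}{4}$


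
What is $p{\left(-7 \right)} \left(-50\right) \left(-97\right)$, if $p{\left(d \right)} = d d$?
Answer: $237650$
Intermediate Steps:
$p{\left(d \right)} = d^{2}$
$p{\left(-7 \right)} \left(-50\right) \left(-97\right) = \left(-7\right)^{2} \left(-50\right) \left(-97\right) = 49 \left(-50\right) \left(-97\right) = \left(-2450\right) \left(-97\right) = 237650$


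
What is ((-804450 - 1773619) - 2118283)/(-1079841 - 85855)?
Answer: 146761/36428 ≈ 4.0288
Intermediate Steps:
((-804450 - 1773619) - 2118283)/(-1079841 - 85855) = (-2578069 - 2118283)/(-1165696) = -4696352*(-1/1165696) = 146761/36428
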